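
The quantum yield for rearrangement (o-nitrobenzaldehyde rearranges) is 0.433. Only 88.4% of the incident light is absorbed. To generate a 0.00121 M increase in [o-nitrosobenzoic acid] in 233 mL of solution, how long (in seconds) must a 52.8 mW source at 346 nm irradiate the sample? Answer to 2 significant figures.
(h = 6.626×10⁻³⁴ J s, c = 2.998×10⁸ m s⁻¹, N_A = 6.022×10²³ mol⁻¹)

Product: (0.00121 M)(0.233 L) = 2.819×10⁻⁴ mol.
Photons that must be absorbed: 2.819×10⁻⁴ / 0.433 = 6.510×10⁻⁴ mol.
Incident photons needed: 6.510×10⁻⁴ / 0.884 = 7.364×10⁻⁴ mol.
Photon energy: hc/λ = 5.741×10⁻¹⁹ J; per mole, 3.457×10⁵ J mol⁻¹.
Energy required: 7.364×10⁻⁴ × 3.457×10⁵ = 254.6 J.
Time: 254.6 J / 0.0528 W = 4800 s.

t ≈ 4800 s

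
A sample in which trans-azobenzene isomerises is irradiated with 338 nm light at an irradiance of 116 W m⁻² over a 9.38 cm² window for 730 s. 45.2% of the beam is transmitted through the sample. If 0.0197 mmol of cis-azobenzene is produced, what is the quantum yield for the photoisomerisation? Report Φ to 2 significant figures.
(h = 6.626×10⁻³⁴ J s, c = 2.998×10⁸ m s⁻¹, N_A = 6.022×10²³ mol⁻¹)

Product: 0.0197 mmol = 1.97×10⁻⁵ mol.
Photon energy at 338 nm: hc/λ = (6.626×10⁻³⁴)(2.998×10⁸)/(338×10⁻⁹) = 5.877×10⁻¹⁹ J.
Energy delivered: (116 W m⁻²)(9.38×10⁻⁴ m²)(730 s) = 79.43 J.
Photons incident: 79.43 / 5.877×10⁻¹⁹ = 1.352×10²⁰, i.e. 1.352×10²⁰/6.022×10²³ = 2.245×10⁻⁴ mol.
Fraction absorbed: 1 − 45.2/100 = 0.5480.
Photons absorbed: 0.5480 × 2.245×10⁻⁴ = 1.230×10⁻⁴ mol.
Φ = 1.97×10⁻⁵ mol / 1.230×10⁻⁴ mol photons = 0.16.

Φ = 0.16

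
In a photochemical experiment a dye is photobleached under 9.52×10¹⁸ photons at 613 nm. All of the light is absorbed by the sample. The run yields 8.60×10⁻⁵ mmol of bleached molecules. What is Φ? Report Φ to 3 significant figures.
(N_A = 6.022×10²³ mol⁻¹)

Φ = 0.00544

Product: 8.60×10⁻⁵ mmol = 8.60×10⁻⁸ mol.
Moles of photons: 9.52×10¹⁸ / 6.022×10²³ = 1.581×10⁻⁵ mol.
Φ = 8.60×10⁻⁸ mol / 1.581×10⁻⁵ mol photons = 0.00544.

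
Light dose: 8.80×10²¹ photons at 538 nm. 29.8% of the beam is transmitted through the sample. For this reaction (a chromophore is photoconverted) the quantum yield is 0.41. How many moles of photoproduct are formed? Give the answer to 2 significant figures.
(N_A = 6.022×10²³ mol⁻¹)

0.0042 mol

Moles of photons: 8.80×10²¹ / 6.022×10²³ = 0.01461 mol.
Fraction absorbed: 1 − 29.8/100 = 0.7020.
Photons absorbed: 0.7020 × 0.01461 = 0.01026 mol.
Product: Φ × n_abs = 0.41 × 0.01026 = 0.004207 mol.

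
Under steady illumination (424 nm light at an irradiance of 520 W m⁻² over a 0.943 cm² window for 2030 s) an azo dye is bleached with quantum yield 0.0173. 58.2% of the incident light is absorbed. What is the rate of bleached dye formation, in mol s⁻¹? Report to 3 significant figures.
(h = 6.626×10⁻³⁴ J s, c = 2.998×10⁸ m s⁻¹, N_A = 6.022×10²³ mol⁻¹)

1.75×10⁻⁹ mol s⁻¹

Photon energy at 424 nm: hc/λ = (6.626×10⁻³⁴)(2.998×10⁸)/(424×10⁻⁹) = 4.685×10⁻¹⁹ J.
Energy delivered: (520 W m⁻²)(0.943×10⁻⁴ m²)(2030 s) = 99.54 J.
Photons incident: 99.54 / 4.685×10⁻¹⁹ = 2.125×10²⁰, i.e. 2.125×10²⁰/6.022×10²³ = 3.529×10⁻⁴ mol.
Photons absorbed: 0.582 × 3.529×10⁻⁴ = 2.054×10⁻⁴ mol.
Product formed: 0.0173 × 2.054×10⁻⁴ = 3.553×10⁻⁶ mol.
Rate: 3.553×10⁻⁶ / 2030 s = 1.75×10⁻⁹ mol s⁻¹.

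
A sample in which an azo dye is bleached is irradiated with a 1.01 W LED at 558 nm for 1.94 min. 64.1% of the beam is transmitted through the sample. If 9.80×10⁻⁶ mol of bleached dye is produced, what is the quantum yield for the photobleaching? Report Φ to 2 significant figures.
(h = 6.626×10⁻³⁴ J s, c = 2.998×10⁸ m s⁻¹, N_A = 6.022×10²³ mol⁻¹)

Photon energy at 558 nm: hc/λ = (6.626×10⁻³⁴)(2.998×10⁸)/(558×10⁻⁹) = 3.560×10⁻¹⁹ J.
Energy delivered: (1.01 W)(116.4 s) = 117.6 J.
Photons incident: 117.6 / 3.560×10⁻¹⁹ = 3.303×10²⁰, i.e. 3.303×10²⁰/6.022×10²³ = 5.485×10⁻⁴ mol.
Fraction absorbed: 1 − 64.1/100 = 0.3590.
Photons absorbed: 0.3590 × 5.485×10⁻⁴ = 1.969×10⁻⁴ mol.
Φ = 9.80×10⁻⁶ mol / 1.969×10⁻⁴ mol photons = 0.050.

Φ = 0.050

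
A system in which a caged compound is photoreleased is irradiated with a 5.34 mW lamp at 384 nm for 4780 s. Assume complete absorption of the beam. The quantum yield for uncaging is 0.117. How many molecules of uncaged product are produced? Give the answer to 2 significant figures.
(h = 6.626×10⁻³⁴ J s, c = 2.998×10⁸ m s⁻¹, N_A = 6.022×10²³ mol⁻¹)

5.8×10¹⁸ molecules

Photon energy at 384 nm: hc/λ = (6.626×10⁻³⁴)(2.998×10⁸)/(384×10⁻⁹) = 5.173×10⁻¹⁹ J.
Energy delivered: (5.34 mW)(4780 s) = 25.53 J.
Photons incident: 25.53 / 5.173×10⁻¹⁹ = 4.935×10¹⁹, i.e. 4.935×10¹⁹/6.022×10²³ = 8.195×10⁻⁵ mol.
Product: Φ × n_abs = 0.117 × 8.195×10⁻⁵ = 9.588×10⁻⁶ mol.
As a count: 9.588×10⁻⁶ × 6.022×10²³ = 5.8×10¹⁸.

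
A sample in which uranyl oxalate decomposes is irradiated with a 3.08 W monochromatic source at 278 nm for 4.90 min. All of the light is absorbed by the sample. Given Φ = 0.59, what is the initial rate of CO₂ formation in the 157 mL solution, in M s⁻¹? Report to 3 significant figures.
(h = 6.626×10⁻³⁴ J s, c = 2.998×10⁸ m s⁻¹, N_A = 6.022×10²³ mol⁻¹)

Photon energy at 278 nm: hc/λ = (6.626×10⁻³⁴)(2.998×10⁸)/(278×10⁻⁹) = 7.146×10⁻¹⁹ J.
Energy delivered: (3.08 W)(294 s) = 905.5 J.
Photons incident: 905.5 / 7.146×10⁻¹⁹ = 1.267×10²¹, i.e. 1.267×10²¹/6.022×10²³ = 0.002104 mol.
Product formed: 0.59 × 0.002104 = 0.001241 mol.
Rate: 0.001241 mol / (294 s × 0.157 L) = 2.69×10⁻⁵ M s⁻¹.

2.69×10⁻⁵ M s⁻¹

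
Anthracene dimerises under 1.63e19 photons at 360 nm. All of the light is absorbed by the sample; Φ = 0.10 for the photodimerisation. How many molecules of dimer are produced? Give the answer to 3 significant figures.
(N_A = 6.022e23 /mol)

1.63e18 molecules

Moles of photons: 1.63e19 / 6.022e23 = 2.707e-5 mol.
Product: Φ × n_abs = 0.10 × 2.707e-5 = 2.707e-6 mol.
As a count: 2.707e-6 × 6.022e23 = 1.63e18.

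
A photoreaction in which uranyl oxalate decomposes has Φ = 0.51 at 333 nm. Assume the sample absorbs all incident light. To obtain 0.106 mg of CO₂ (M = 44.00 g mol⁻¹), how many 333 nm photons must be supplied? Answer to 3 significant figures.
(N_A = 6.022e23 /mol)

2.84e18 photons

Product: 0.106 mg / 44.00 g mol⁻¹ = 2.409e-6 mol.
Photons that must be absorbed: 2.409e-6 / 0.51 = 4.724e-6 mol.
Photon count: 4.724e-6 × 6.022e23 = 2.84e18.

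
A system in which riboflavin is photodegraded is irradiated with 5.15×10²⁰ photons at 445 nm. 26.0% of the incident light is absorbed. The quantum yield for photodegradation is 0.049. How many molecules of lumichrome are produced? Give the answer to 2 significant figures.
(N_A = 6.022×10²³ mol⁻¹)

6.6×10¹⁸ molecules

Moles of photons: 5.15×10²⁰ / 6.022×10²³ = 8.552×10⁻⁴ mol.
Photons absorbed: 0.260 × 8.552×10⁻⁴ = 2.224×10⁻⁴ mol.
Product: Φ × n_abs = 0.049 × 2.224×10⁻⁴ = 1.090×10⁻⁵ mol.
As a count: 1.090×10⁻⁵ × 6.022×10²³ = 6.6×10¹⁸.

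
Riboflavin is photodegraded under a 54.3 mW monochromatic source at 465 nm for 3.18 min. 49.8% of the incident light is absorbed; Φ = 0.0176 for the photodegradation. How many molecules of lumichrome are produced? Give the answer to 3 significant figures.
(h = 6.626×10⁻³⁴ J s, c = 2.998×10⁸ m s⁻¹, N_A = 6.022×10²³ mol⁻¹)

Photon energy at 465 nm: hc/λ = (6.626×10⁻³⁴)(2.998×10⁸)/(465×10⁻⁹) = 4.272×10⁻¹⁹ J.
Energy delivered: (54.3 mW)(190.8 s) = 10.36 J.
Photons incident: 10.36 / 4.272×10⁻¹⁹ = 2.425×10¹⁹, i.e. 2.425×10¹⁹/6.022×10²³ = 4.027×10⁻⁵ mol.
Photons absorbed: 0.498 × 4.027×10⁻⁵ = 2.005×10⁻⁵ mol.
Product: Φ × n_abs = 0.0176 × 2.005×10⁻⁵ = 3.529×10⁻⁷ mol.
As a count: 3.529×10⁻⁷ × 6.022×10²³ = 2.13×10¹⁷.

2.13×10¹⁷ molecules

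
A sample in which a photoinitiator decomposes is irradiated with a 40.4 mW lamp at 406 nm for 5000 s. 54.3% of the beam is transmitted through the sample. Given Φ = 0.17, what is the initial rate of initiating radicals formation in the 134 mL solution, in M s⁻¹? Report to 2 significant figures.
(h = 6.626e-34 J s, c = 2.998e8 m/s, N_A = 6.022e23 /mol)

7.9e-8 M s⁻¹

Photon energy at 406 nm: hc/λ = (6.626e-34)(2.998e8)/(406e-9) = 4.893e-19 J.
Energy delivered: (40.4 mW)(5000 s) = 202.0 J.
Photons incident: 202.0 / 4.893e-19 = 4.128e20, i.e. 4.128e20/6.022e23 = 6.855e-4 mol.
Fraction absorbed: 1 − 54.3/100 = 0.4570.
Photons absorbed: 0.4570 × 6.855e-4 = 3.133e-4 mol.
Product formed: 0.17 × 3.133e-4 = 5.326e-5 mol.
Rate: 5.326e-5 mol / (5000 s × 0.134 L) = 7.9e-8 M s⁻¹.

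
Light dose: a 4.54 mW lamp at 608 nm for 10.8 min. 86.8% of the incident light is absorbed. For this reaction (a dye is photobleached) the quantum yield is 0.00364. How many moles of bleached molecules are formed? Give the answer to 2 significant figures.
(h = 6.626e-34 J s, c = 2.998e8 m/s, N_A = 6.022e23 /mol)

4.7e-8 mol

Photon energy at 608 nm: hc/λ = (6.626e-34)(2.998e8)/(608e-9) = 3.267e-19 J.
Energy delivered: (4.54 mW)(648 s) = 2.942 J.
Photons incident: 2.942 / 3.267e-19 = 9.005e18, i.e. 9.005e18/6.022e23 = 1.495e-5 mol.
Photons absorbed: 0.868 × 1.495e-5 = 1.298e-5 mol.
Product: Φ × n_abs = 0.00364 × 1.298e-5 = 4.725e-8 mol.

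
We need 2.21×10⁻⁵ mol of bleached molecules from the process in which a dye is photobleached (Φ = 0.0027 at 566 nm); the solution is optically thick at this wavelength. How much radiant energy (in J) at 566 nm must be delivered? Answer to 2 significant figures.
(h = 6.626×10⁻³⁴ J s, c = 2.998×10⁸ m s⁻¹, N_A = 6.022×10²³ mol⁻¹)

1700 J

Photons that must be absorbed: 2.21×10⁻⁵ / 0.0027 = 0.008185 mol.
Photon energy: hc/λ = 3.510×10⁻¹⁹ J; per mole, 2.114×10⁵ J mol⁻¹.
Energy required: 0.008185 × 2.114×10⁵ = 1700 J.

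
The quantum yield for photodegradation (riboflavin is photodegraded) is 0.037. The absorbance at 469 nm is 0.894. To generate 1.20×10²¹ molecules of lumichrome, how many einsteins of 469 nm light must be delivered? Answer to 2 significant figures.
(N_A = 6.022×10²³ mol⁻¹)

Product: 1.20×10²¹ / 6.022×10²³ = 0.001993 mol.
Photons that must be absorbed: 0.001993 / 0.037 = 0.05386 mol.
Fraction absorbed: 1 − 10^(−0.894) = 0.8724.
Incident photons needed: 0.05386 / 0.8724 = 0.06174 mol.

0.062 einstein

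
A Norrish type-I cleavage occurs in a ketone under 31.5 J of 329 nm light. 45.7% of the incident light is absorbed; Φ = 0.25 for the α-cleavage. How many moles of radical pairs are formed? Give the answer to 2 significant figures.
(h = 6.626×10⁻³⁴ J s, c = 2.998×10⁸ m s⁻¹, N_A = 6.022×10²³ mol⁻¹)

Photon energy at 329 nm: hc/λ = (6.626×10⁻³⁴)(2.998×10⁸)/(329×10⁻⁹) = 6.038×10⁻¹⁹ J.
Photons incident: 31.5 / 6.038×10⁻¹⁹ = 5.217×10¹⁹, i.e. 5.217×10¹⁹/6.022×10²³ = 8.663×10⁻⁵ mol.
Photons absorbed: 0.457 × 8.663×10⁻⁵ = 3.959×10⁻⁵ mol.
Product: Φ × n_abs = 0.25 × 3.959×10⁻⁵ = 9.898×10⁻⁶ mol.

9.9×10⁻⁶ mol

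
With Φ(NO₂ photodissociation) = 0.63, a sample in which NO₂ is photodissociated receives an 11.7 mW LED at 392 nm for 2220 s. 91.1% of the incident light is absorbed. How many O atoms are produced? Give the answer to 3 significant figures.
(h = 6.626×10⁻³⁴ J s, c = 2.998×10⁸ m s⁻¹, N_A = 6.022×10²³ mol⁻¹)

Photon energy at 392 nm: hc/λ = (6.626×10⁻³⁴)(2.998×10⁸)/(392×10⁻⁹) = 5.068×10⁻¹⁹ J.
Energy delivered: (11.7 mW)(2220 s) = 25.97 J.
Photons incident: 25.97 / 5.068×10⁻¹⁹ = 5.124×10¹⁹, i.e. 5.124×10¹⁹/6.022×10²³ = 8.509×10⁻⁵ mol.
Photons absorbed: 0.911 × 8.509×10⁻⁵ = 7.752×10⁻⁵ mol.
Product: Φ × n_abs = 0.63 × 7.752×10⁻⁵ = 4.884×10⁻⁵ mol.
As a count: 4.884×10⁻⁵ × 6.022×10²³ = 2.94×10¹⁹.

2.94×10¹⁹ atoms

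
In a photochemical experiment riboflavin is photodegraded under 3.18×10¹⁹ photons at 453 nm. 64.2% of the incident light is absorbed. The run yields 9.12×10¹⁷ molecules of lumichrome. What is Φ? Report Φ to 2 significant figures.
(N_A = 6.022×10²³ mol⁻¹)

Φ = 0.045

Product: 9.12×10¹⁷ / 6.022×10²³ = 1.514×10⁻⁶ mol.
Moles of photons: 3.18×10¹⁹ / 6.022×10²³ = 5.281×10⁻⁵ mol.
Photons absorbed: 0.642 × 5.281×10⁻⁵ = 3.390×10⁻⁵ mol.
Φ = 1.514×10⁻⁶ mol / 3.390×10⁻⁵ mol photons = 0.045.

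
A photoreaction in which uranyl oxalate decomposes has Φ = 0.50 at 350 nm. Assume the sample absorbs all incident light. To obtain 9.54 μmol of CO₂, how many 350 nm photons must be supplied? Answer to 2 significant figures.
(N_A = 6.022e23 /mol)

Product: 9.54 μmol = 9.54e-6 mol.
Photons that must be absorbed: 9.54e-6 / 0.50 = 1.908e-5 mol.
Photon count: 1.908e-5 × 6.022e23 = 1.1e19.

1.1e19 photons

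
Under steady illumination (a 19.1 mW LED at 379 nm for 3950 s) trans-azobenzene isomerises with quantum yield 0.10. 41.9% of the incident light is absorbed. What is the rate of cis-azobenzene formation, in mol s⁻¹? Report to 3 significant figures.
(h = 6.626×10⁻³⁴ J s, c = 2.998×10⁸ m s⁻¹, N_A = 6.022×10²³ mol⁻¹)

2.54×10⁻⁹ mol s⁻¹

Photon energy at 379 nm: hc/λ = (6.626×10⁻³⁴)(2.998×10⁸)/(379×10⁻⁹) = 5.241×10⁻¹⁹ J.
Energy delivered: (19.1 mW)(3950 s) = 75.45 J.
Photons incident: 75.45 / 5.241×10⁻¹⁹ = 1.440×10²⁰, i.e. 1.440×10²⁰/6.022×10²³ = 2.391×10⁻⁴ mol.
Photons absorbed: 0.419 × 2.391×10⁻⁴ = 1.002×10⁻⁴ mol.
Product formed: 0.10 × 1.002×10⁻⁴ = 1.002×10⁻⁵ mol.
Rate: 1.002×10⁻⁵ / 3950 s = 2.54×10⁻⁹ mol s⁻¹.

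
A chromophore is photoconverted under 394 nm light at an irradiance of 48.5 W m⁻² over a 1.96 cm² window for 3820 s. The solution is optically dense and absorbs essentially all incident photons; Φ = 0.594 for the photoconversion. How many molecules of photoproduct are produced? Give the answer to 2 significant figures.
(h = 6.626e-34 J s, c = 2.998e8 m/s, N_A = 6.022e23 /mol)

Photon energy at 394 nm: hc/λ = (6.626e-34)(2.998e8)/(394e-9) = 5.042e-19 J.
Energy delivered: (48.5 W m⁻²)(1.96e-4 m²)(3820 s) = 36.31 J.
Photons incident: 36.31 / 5.042e-19 = 7.202e19, i.e. 7.202e19/6.022e23 = 1.196e-4 mol.
Product: Φ × n_abs = 0.594 × 1.196e-4 = 7.104e-5 mol.
As a count: 7.104e-5 × 6.022e23 = 4.3e19.

4.3e19 molecules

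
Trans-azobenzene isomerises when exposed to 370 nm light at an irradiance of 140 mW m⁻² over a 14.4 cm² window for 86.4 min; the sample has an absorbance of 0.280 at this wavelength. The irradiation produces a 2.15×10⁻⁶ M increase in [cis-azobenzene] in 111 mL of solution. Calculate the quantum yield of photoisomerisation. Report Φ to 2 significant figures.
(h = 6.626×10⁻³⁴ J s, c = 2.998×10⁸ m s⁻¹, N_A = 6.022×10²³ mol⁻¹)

Product: (2.15×10⁻⁶ M)(0.111 L) = 2.387×10⁻⁷ mol.
Photon energy at 370 nm: hc/λ = (6.626×10⁻³⁴)(2.998×10⁸)/(370×10⁻⁹) = 5.369×10⁻¹⁹ J.
Energy delivered: (140 mW m⁻²)(14.4×10⁻⁴ m²)(5184 s) = 1.045 J.
Photons incident: 1.045 / 5.369×10⁻¹⁹ = 1.946×10¹⁸, i.e. 1.946×10¹⁸/6.022×10²³ = 3.231×10⁻⁶ mol.
Fraction absorbed: 1 − 10^(−0.280) = 0.4752.
Photons absorbed: 0.4752 × 3.231×10⁻⁶ = 1.535×10⁻⁶ mol.
Φ = 2.387×10⁻⁷ mol / 1.535×10⁻⁶ mol photons = 0.16.

Φ = 0.16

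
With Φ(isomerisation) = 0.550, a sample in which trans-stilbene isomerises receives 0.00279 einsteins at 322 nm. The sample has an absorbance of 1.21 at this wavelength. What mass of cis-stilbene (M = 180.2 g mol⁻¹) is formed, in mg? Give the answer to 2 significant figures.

Fraction absorbed: 1 − 10^(−1.21) = 0.9383.
Photons absorbed: 0.9383 × 0.00279 = 0.002618 mol.
Product: Φ × n_abs = 0.550 × 0.002618 = 0.001440 mol.
Mass: 0.001440 × 180.2 = 0.2595 g = 260 mg.

260 mg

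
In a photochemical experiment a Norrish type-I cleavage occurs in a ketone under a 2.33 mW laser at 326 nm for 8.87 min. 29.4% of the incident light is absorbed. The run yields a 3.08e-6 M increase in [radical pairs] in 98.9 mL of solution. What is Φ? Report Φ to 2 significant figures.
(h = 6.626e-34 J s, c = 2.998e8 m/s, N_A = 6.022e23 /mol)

Product: (3.08e-6 M)(0.0989 L) = 3.046e-7 mol.
Photon energy at 326 nm: hc/λ = (6.626e-34)(2.998e8)/(326e-9) = 6.093e-19 J.
Energy delivered: (2.33 mW)(532.2 s) = 1.240 J.
Photons incident: 1.240 / 6.093e-19 = 2.035e18, i.e. 2.035e18/6.022e23 = 3.379e-6 mol.
Photons absorbed: 0.294 × 3.379e-6 = 9.934e-7 mol.
Φ = 3.046e-7 mol / 9.934e-7 mol photons = 0.31.

Φ = 0.31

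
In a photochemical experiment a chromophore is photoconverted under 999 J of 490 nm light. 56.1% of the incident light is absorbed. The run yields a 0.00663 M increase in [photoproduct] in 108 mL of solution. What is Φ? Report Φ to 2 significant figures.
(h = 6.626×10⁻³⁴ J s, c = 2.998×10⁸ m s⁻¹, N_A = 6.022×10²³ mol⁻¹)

Product: (0.00663 M)(0.108 L) = 7.160×10⁻⁴ mol.
Photon energy at 490 nm: hc/λ = (6.626×10⁻³⁴)(2.998×10⁸)/(490×10⁻⁹) = 4.054×10⁻¹⁹ J.
Photons incident: 999 / 4.054×10⁻¹⁹ = 2.464×10²¹, i.e. 2.464×10²¹/6.022×10²³ = 0.004092 mol.
Photons absorbed: 0.561 × 0.004092 = 0.002296 mol.
Φ = 7.160×10⁻⁴ mol / 0.002296 mol photons = 0.31.

Φ = 0.31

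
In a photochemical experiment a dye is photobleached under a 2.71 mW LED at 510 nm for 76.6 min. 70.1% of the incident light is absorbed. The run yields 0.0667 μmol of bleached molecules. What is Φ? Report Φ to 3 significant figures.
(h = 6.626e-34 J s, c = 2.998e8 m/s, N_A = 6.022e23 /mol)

Product: 0.0667 μmol = 6.67e-8 mol.
Photon energy at 510 nm: hc/λ = (6.626e-34)(2.998e8)/(510e-9) = 3.895e-19 J.
Energy delivered: (2.71 mW)(4596 s) = 12.46 J.
Photons incident: 12.46 / 3.895e-19 = 3.199e19, i.e. 3.199e19/6.022e23 = 5.312e-5 mol.
Photons absorbed: 0.701 × 5.312e-5 = 3.724e-5 mol.
Φ = 6.67e-8 mol / 3.724e-5 mol photons = 0.00179.

Φ = 0.00179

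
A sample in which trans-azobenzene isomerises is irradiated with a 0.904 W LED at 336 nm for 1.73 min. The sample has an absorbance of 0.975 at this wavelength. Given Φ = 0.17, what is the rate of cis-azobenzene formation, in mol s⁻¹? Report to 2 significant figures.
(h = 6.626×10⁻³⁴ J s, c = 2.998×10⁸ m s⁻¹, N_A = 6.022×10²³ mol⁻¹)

Photon energy at 336 nm: hc/λ = (6.626×10⁻³⁴)(2.998×10⁸)/(336×10⁻⁹) = 5.912×10⁻¹⁹ J.
Energy delivered: (0.904 W)(103.8 s) = 93.84 J.
Photons incident: 93.84 / 5.912×10⁻¹⁹ = 1.587×10²⁰, i.e. 1.587×10²⁰/6.022×10²³ = 2.635×10⁻⁴ mol.
Fraction absorbed: 1 − 10^(−0.975) = 0.8941.
Photons absorbed: 0.8941 × 2.635×10⁻⁴ = 2.356×10⁻⁴ mol.
Product formed: 0.17 × 2.356×10⁻⁴ = 4.005×10⁻⁵ mol.
Rate: 4.005×10⁻⁵ / 103.8 s = 3.9×10⁻⁷ mol s⁻¹.

3.9×10⁻⁷ mol s⁻¹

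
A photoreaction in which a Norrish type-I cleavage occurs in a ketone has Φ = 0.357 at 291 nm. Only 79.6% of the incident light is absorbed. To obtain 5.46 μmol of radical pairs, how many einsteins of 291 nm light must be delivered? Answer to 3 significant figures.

Product: 5.46 μmol = 5.46×10⁻⁶ mol.
Photons that must be absorbed: 5.46×10⁻⁶ / 0.357 = 1.529×10⁻⁵ mol.
Incident photons needed: 1.529×10⁻⁵ / 0.796 = 1.921×10⁻⁵ mol.

1.92×10⁻⁵ einstein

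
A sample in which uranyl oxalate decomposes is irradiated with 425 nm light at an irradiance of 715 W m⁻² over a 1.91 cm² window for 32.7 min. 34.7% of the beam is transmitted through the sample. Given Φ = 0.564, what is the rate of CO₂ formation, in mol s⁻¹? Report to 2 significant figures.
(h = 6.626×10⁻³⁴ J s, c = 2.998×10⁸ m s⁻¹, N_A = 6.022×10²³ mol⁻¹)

Photon energy at 425 nm: hc/λ = (6.626×10⁻³⁴)(2.998×10⁸)/(425×10⁻⁹) = 4.674×10⁻¹⁹ J.
Energy delivered: (715 W m⁻²)(1.91×10⁻⁴ m²)(1962 s) = 267.9 J.
Photons incident: 267.9 / 4.674×10⁻¹⁹ = 5.732×10²⁰, i.e. 5.732×10²⁰/6.022×10²³ = 9.518×10⁻⁴ mol.
Fraction absorbed: 1 − 34.7/100 = 0.6530.
Photons absorbed: 0.6530 × 9.518×10⁻⁴ = 6.215×10⁻⁴ mol.
Product formed: 0.564 × 6.215×10⁻⁴ = 3.505×10⁻⁴ mol.
Rate: 3.505×10⁻⁴ / 1962 s = 1.8×10⁻⁷ mol s⁻¹.

1.8×10⁻⁷ mol s⁻¹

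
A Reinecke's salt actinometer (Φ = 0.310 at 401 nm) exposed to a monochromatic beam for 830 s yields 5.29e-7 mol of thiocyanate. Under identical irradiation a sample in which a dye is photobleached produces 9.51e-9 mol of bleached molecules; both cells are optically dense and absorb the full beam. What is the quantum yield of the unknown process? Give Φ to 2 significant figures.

Φ = 0.0056

Photons absorbed by the actinometer: 5.29e-7 / 0.310 = 1.706e-6 mol.
Φ(unknown) = 9.51e-9 / 1.706e-6 = 0.0056.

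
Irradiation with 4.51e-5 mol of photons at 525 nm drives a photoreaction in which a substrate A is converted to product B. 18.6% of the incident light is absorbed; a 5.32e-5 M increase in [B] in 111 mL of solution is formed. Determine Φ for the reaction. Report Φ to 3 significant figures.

Φ = 0.704

Product: (5.32e-5 M)(0.111 L) = 5.905e-6 mol.
Photons absorbed: 0.186 × 4.51e-5 = 8.389e-6 mol.
Φ = 5.905e-6 mol / 8.389e-6 mol photons = 0.704.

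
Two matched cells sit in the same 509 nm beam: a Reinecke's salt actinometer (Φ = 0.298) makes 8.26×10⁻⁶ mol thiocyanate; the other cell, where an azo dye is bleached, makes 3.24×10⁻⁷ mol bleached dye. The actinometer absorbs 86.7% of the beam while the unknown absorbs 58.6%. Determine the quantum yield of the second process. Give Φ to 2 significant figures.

Photons absorbed by the actinometer: 8.26×10⁻⁶ / 0.298 = 2.772×10⁻⁵ mol.
Incident flux: 2.772×10⁻⁵ / 0.867 = 3.197×10⁻⁵ einstein.
Absorbed by unknown: 0.586 × 3.197×10⁻⁵ = 1.873×10⁻⁵ mol.
Φ(unknown) = 3.24×10⁻⁷ / 1.873×10⁻⁵ = 0.017.

Φ = 0.017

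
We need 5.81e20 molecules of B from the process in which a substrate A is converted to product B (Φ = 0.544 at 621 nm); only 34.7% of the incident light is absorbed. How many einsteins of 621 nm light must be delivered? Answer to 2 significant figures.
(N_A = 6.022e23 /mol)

Product: 5.81e20 / 6.022e23 = 9.648e-4 mol.
Photons that must be absorbed: 9.648e-4 / 0.544 = 0.001774 mol.
Incident photons needed: 0.001774 / 0.347 = 0.005112 mol.

0.0051 einstein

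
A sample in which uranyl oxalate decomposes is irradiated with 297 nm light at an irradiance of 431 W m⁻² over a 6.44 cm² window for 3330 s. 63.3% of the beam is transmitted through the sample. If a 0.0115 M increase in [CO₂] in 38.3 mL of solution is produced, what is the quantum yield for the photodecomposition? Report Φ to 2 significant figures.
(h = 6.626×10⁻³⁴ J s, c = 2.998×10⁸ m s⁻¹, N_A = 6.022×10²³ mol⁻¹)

Product: (0.0115 M)(0.0383 L) = 4.404×10⁻⁴ mol.
Photon energy at 297 nm: hc/λ = (6.626×10⁻³⁴)(2.998×10⁸)/(297×10⁻⁹) = 6.688×10⁻¹⁹ J.
Energy delivered: (431 W m⁻²)(6.44×10⁻⁴ m²)(3330 s) = 924.3 J.
Photons incident: 924.3 / 6.688×10⁻¹⁹ = 1.382×10²¹, i.e. 1.382×10²¹/6.022×10²³ = 0.002295 mol.
Fraction absorbed: 1 − 63.3/100 = 0.3670.
Photons absorbed: 0.3670 × 0.002295 = 8.423×10⁻⁴ mol.
Φ = 4.404×10⁻⁴ mol / 8.423×10⁻⁴ mol photons = 0.52.

Φ = 0.52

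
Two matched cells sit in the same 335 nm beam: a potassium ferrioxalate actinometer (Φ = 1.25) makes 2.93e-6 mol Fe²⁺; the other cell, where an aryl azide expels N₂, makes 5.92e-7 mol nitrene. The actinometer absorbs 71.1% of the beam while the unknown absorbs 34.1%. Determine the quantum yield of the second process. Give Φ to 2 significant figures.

Φ = 0.53

Photons absorbed by the actinometer: 2.93e-6 / 1.25 = 2.344e-6 mol.
Incident flux: 2.344e-6 / 0.711 = 3.297e-6 einstein.
Absorbed by unknown: 0.341 × 3.297e-6 = 1.124e-6 mol.
Φ(unknown) = 5.92e-7 / 1.124e-6 = 0.53.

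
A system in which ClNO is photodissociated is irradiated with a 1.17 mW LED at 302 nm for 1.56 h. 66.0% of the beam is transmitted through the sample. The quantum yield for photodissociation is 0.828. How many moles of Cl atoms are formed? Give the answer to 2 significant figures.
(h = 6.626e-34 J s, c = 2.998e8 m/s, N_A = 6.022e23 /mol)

Photon energy at 302 nm: hc/λ = (6.626e-34)(2.998e8)/(302e-9) = 6.578e-19 J.
Energy delivered: (1.17 mW)(5616 s) = 6.571 J.
Photons incident: 6.571 / 6.578e-19 = 9.989e18, i.e. 9.989e18/6.022e23 = 1.659e-5 mol.
Fraction absorbed: 1 − 66.0/100 = 0.3400.
Photons absorbed: 0.3400 × 1.659e-5 = 5.641e-6 mol.
Product: Φ × n_abs = 0.828 × 5.641e-6 = 4.671e-6 mol.

4.7e-6 mol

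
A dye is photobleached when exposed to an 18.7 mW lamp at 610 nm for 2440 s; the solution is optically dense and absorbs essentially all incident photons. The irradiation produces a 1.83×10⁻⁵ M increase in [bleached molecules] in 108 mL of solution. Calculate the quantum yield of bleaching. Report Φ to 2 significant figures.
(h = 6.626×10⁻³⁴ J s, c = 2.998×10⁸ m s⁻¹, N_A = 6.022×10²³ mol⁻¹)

Product: (1.83×10⁻⁵ M)(0.108 L) = 1.976×10⁻⁶ mol.
Photon energy at 610 nm: hc/λ = (6.626×10⁻³⁴)(2.998×10⁸)/(610×10⁻⁹) = 3.257×10⁻¹⁹ J.
Energy delivered: (18.7 mW)(2440 s) = 45.63 J.
Photons incident: 45.63 / 3.257×10⁻¹⁹ = 1.401×10²⁰, i.e. 1.401×10²⁰/6.022×10²³ = 2.326×10⁻⁴ mol.
Φ = 1.976×10⁻⁶ mol / 2.326×10⁻⁴ mol photons = 0.0085.

Φ = 0.0085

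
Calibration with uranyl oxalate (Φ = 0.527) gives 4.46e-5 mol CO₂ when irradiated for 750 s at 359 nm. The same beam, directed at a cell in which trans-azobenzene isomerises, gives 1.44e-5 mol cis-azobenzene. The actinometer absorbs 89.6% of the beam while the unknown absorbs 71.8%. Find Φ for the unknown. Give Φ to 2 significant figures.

Photons absorbed by the actinometer: 4.46e-5 / 0.527 = 8.463e-5 mol.
Incident flux: 8.463e-5 / 0.896 = 9.445e-5 einstein.
Absorbed by unknown: 0.718 × 9.445e-5 = 6.782e-5 mol.
Φ(unknown) = 1.44e-5 / 6.782e-5 = 0.21.

Φ = 0.21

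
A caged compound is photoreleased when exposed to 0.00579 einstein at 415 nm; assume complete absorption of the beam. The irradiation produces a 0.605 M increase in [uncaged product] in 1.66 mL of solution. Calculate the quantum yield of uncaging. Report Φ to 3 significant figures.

Product: (0.605 M)(0.00166 L) = 0.001004 mol.
Φ = 0.001004 mol / 0.00579 mol photons = 0.173.

Φ = 0.173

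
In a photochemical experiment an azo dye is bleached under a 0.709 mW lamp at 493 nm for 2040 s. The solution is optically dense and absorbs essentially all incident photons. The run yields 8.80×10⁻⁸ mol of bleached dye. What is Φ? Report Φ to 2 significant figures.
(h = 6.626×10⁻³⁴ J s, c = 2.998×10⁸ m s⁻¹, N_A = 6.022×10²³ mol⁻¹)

Photon energy at 493 nm: hc/λ = (6.626×10⁻³⁴)(2.998×10⁸)/(493×10⁻⁹) = 4.029×10⁻¹⁹ J.
Energy delivered: (0.709 mW)(2040 s) = 1.446 J.
Photons incident: 1.446 / 4.029×10⁻¹⁹ = 3.589×10¹⁸, i.e. 3.589×10¹⁸/6.022×10²³ = 5.960×10⁻⁶ mol.
Φ = 8.80×10⁻⁸ mol / 5.960×10⁻⁶ mol photons = 0.015.

Φ = 0.015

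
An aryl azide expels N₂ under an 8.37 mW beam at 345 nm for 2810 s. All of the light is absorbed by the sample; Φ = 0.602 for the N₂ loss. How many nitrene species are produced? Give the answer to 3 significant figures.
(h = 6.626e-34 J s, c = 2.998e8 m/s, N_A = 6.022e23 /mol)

Photon energy at 345 nm: hc/λ = (6.626e-34)(2.998e8)/(345e-9) = 5.758e-19 J.
Energy delivered: (8.37 mW)(2810 s) = 23.52 J.
Photons incident: 23.52 / 5.758e-19 = 4.085e19, i.e. 4.085e19/6.022e23 = 6.783e-5 mol.
Product: Φ × n_abs = 0.602 × 6.783e-5 = 4.083e-5 mol.
As a count: 4.083e-5 × 6.022e23 = 2.46e19.

2.46e19 species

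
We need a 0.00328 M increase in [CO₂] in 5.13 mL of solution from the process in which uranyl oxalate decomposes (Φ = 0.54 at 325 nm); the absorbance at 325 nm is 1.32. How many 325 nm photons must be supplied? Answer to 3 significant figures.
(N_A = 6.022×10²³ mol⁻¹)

1.97×10¹⁹ photons

Product: (0.00328 M)(0.00513 L) = 1.683×10⁻⁵ mol.
Photons that must be absorbed: 1.683×10⁻⁵ / 0.54 = 3.117×10⁻⁵ mol.
Fraction absorbed: 1 − 10^(−1.32) = 0.9521.
Incident photons needed: 3.117×10⁻⁵ / 0.9521 = 3.274×10⁻⁵ mol.
Photon count: 3.274×10⁻⁵ × 6.022×10²³ = 1.97×10¹⁹.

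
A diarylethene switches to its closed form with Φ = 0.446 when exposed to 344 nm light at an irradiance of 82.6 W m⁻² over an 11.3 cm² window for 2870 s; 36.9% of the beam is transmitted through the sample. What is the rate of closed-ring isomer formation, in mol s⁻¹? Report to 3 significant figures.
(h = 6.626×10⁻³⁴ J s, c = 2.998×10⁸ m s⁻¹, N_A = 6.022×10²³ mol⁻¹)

7.55×10⁻⁸ mol s⁻¹

Photon energy at 344 nm: hc/λ = (6.626×10⁻³⁴)(2.998×10⁸)/(344×10⁻⁹) = 5.775×10⁻¹⁹ J.
Energy delivered: (82.6 W m⁻²)(11.3×10⁻⁴ m²)(2870 s) = 267.9 J.
Photons incident: 267.9 / 5.775×10⁻¹⁹ = 4.639×10²⁰, i.e. 4.639×10²⁰/6.022×10²³ = 7.703×10⁻⁴ mol.
Fraction absorbed: 1 − 36.9/100 = 0.6310.
Photons absorbed: 0.6310 × 7.703×10⁻⁴ = 4.861×10⁻⁴ mol.
Product formed: 0.446 × 4.861×10⁻⁴ = 2.168×10⁻⁴ mol.
Rate: 2.168×10⁻⁴ / 2870 s = 7.55×10⁻⁸ mol s⁻¹.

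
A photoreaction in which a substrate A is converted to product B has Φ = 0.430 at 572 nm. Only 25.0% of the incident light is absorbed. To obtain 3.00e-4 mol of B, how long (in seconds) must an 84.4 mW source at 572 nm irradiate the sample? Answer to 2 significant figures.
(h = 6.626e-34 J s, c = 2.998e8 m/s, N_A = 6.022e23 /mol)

Photons that must be absorbed: 3.00e-4 / 0.430 = 6.977e-4 mol.
Incident photons needed: 6.977e-4 / 0.250 = 0.002791 mol.
Photon energy: hc/λ = 3.473e-19 J; per mole, 2.091e5 J mol⁻¹.
Energy required: 0.002791 × 2.091e5 = 583.6 J.
Time: 583.6 J / 0.0844 W = 6900 s.

t ≈ 6900 s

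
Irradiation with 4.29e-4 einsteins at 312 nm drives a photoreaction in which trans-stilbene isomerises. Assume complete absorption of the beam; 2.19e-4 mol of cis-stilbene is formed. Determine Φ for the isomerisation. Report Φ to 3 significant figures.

Φ = 0.510

Φ = 2.19e-4 mol / 4.29e-4 mol photons = 0.510.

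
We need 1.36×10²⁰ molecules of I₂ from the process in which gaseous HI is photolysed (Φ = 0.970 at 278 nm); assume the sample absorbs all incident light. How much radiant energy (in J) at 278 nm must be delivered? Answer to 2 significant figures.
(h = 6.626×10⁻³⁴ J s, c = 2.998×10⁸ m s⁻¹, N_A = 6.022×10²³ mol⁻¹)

100 J

Product: 1.36×10²⁰ / 6.022×10²³ = 2.258×10⁻⁴ mol.
Photons that must be absorbed: 2.258×10⁻⁴ / 0.970 = 2.328×10⁻⁴ mol.
Photon energy: hc/λ = 7.146×10⁻¹⁹ J; per mole, 4.303×10⁵ J mol⁻¹.
Energy required: 2.328×10⁻⁴ × 4.303×10⁵ = 100 J.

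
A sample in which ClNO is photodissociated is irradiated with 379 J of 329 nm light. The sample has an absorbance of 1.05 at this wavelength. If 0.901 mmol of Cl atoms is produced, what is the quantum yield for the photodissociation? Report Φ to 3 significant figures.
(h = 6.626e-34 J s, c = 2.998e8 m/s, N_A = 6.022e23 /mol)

Φ = 0.949

Product: 0.901 mmol = 9.01e-4 mol.
Photon energy at 329 nm: hc/λ = (6.626e-34)(2.998e8)/(329e-9) = 6.038e-19 J.
Photons incident: 379 / 6.038e-19 = 6.277e20, i.e. 6.277e20/6.022e23 = 0.001042 mol.
Fraction absorbed: 1 − 10^(−1.05) = 0.9109.
Photons absorbed: 0.9109 × 0.001042 = 9.492e-4 mol.
Φ = 9.01e-4 mol / 9.492e-4 mol photons = 0.949.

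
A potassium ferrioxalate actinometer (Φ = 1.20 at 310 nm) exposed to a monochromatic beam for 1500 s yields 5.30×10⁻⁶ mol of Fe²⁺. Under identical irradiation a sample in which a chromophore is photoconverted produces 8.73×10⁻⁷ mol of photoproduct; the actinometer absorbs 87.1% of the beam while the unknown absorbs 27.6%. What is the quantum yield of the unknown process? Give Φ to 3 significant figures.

Photons absorbed by the actinometer: 5.30×10⁻⁶ / 1.20 = 4.417×10⁻⁶ mol.
Incident flux: 4.417×10⁻⁶ / 0.871 = 5.071×10⁻⁶ einstein.
Absorbed by unknown: 0.276 × 5.071×10⁻⁶ = 1.400×10⁻⁶ mol.
Φ(unknown) = 8.73×10⁻⁷ / 1.400×10⁻⁶ = 0.624.

Φ = 0.624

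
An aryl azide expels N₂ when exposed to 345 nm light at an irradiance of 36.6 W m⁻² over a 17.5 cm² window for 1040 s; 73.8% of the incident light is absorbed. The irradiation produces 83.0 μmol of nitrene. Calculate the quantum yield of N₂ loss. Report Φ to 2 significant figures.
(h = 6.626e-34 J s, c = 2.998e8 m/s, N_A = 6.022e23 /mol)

Product: 83.0 μmol = 8.30e-5 mol.
Photon energy at 345 nm: hc/λ = (6.626e-34)(2.998e8)/(345e-9) = 5.758e-19 J.
Energy delivered: (36.6 W m⁻²)(17.5e-4 m²)(1040 s) = 66.61 J.
Photons incident: 66.61 / 5.758e-19 = 1.157e20, i.e. 1.157e20/6.022e23 = 1.921e-4 mol.
Photons absorbed: 0.738 × 1.921e-4 = 1.418e-4 mol.
Φ = 8.30e-5 mol / 1.418e-4 mol photons = 0.59.

Φ = 0.59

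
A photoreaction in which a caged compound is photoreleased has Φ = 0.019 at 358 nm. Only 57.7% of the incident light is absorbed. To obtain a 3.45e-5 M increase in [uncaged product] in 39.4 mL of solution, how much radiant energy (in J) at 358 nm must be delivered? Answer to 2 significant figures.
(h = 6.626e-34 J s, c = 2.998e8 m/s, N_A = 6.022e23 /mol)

41 J

Product: (3.45e-5 M)(0.0394 L) = 1.359e-6 mol.
Photons that must be absorbed: 1.359e-6 / 0.019 = 7.153e-5 mol.
Incident photons needed: 7.153e-5 / 0.577 = 1.240e-4 mol.
Photon energy: hc/λ = 5.549e-19 J; per mole, 3.342e5 J mol⁻¹.
Energy required: 1.240e-4 × 3.342e5 = 41 J.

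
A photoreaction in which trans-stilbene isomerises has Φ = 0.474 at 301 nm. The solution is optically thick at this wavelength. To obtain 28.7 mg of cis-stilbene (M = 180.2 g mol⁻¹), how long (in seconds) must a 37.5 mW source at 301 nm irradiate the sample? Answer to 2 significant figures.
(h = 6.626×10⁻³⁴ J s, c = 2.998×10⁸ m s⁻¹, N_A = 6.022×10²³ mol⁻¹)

Product: 28.7 mg / 180.2 g mol⁻¹ = 1.593×10⁻⁴ mol.
Photons that must be absorbed: 1.593×10⁻⁴ / 0.474 = 3.361×10⁻⁴ mol.
Photon energy: hc/λ = 6.600×10⁻¹⁹ J; per mole, 3.975×10⁵ J mol⁻¹.
Energy required: 3.361×10⁻⁴ × 3.975×10⁵ = 133.6 J.
Time: 133.6 J / 0.0375 W = 3600 s.

t ≈ 3600 s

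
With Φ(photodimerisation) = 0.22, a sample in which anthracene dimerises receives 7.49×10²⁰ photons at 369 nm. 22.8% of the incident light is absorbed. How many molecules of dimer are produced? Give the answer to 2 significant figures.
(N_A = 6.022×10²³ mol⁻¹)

Moles of photons: 7.49×10²⁰ / 6.022×10²³ = 0.001244 mol.
Photons absorbed: 0.228 × 0.001244 = 2.836×10⁻⁴ mol.
Product: Φ × n_abs = 0.22 × 2.836×10⁻⁴ = 6.239×10⁻⁵ mol.
As a count: 6.239×10⁻⁵ × 6.022×10²³ = 3.8×10¹⁹.

3.8×10¹⁹ molecules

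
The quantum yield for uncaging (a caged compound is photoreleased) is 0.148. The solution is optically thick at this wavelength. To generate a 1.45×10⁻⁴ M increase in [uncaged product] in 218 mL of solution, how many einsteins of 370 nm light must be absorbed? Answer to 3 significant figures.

Product: (1.45×10⁻⁴ M)(0.218 L) = 3.161×10⁻⁵ mol.
Photons that must be absorbed: 3.161×10⁻⁵ / 0.148 = 2.136×10⁻⁴ mol.

2.14×10⁻⁴ einstein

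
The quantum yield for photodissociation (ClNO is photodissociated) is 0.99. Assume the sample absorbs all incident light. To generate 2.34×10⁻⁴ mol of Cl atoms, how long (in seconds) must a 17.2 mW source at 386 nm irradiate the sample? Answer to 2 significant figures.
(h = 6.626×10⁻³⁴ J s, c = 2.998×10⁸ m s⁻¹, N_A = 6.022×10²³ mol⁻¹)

Photons that must be absorbed: 2.34×10⁻⁴ / 0.99 = 2.364×10⁻⁴ mol.
Photon energy: hc/λ = 5.146×10⁻¹⁹ J; per mole, 3.099×10⁵ J mol⁻¹.
Energy required: 2.364×10⁻⁴ × 3.099×10⁵ = 73.26 J.
Time: 73.26 J / 0.0172 W = 4300 s.

t ≈ 4300 s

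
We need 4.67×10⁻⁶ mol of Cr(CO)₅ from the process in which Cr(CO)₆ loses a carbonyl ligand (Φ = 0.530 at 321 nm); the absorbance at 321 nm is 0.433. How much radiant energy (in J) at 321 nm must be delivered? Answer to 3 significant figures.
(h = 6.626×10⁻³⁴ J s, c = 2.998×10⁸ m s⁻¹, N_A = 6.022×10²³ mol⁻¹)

5.20 J

Photons that must be absorbed: 4.67×10⁻⁶ / 0.530 = 8.811×10⁻⁶ mol.
Fraction absorbed: 1 − 10^(−0.433) = 0.6310.
Incident photons needed: 8.811×10⁻⁶ / 0.6310 = 1.396×10⁻⁵ mol.
Photon energy: hc/λ = 6.188×10⁻¹⁹ J; per mole, 3.726×10⁵ J mol⁻¹.
Energy required: 1.396×10⁻⁵ × 3.726×10⁵ = 5.20 J.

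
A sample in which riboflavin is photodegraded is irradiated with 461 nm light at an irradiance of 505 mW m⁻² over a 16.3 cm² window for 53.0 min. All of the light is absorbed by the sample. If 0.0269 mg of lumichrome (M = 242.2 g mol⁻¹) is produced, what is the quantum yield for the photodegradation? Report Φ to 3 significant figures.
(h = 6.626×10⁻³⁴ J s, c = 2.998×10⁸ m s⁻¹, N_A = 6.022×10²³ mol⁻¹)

Φ = 0.0110

Product: 0.0269 mg / 242.2 g mol⁻¹ = 1.111×10⁻⁷ mol.
Photon energy at 461 nm: hc/λ = (6.626×10⁻³⁴)(2.998×10⁸)/(461×10⁻⁹) = 4.309×10⁻¹⁹ J.
Energy delivered: (505 mW m⁻²)(16.3×10⁻⁴ m²)(3180 s) = 2.618 J.
Photons incident: 2.618 / 4.309×10⁻¹⁹ = 6.076×10¹⁸, i.e. 6.076×10¹⁸/6.022×10²³ = 1.009×10⁻⁵ mol.
Φ = 1.111×10⁻⁷ mol / 1.009×10⁻⁵ mol photons = 0.0110.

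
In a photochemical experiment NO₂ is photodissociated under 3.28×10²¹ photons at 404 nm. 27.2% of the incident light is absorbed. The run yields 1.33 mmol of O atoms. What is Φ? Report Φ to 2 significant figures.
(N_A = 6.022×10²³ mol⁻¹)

Product: 1.33 mmol = 0.00133 mol.
Moles of photons: 3.28×10²¹ / 6.022×10²³ = 0.005447 mol.
Photons absorbed: 0.272 × 0.005447 = 0.001482 mol.
Φ = 0.00133 mol / 0.001482 mol photons = 0.90.

Φ = 0.90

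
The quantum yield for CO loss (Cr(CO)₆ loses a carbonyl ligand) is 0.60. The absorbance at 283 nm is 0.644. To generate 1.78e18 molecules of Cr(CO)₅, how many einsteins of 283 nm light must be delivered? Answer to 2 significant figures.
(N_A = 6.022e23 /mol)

Product: 1.78e18 / 6.022e23 = 2.956e-6 mol.
Photons that must be absorbed: 2.956e-6 / 0.60 = 4.927e-6 mol.
Fraction absorbed: 1 − 10^(−0.644) = 0.7730.
Incident photons needed: 4.927e-6 / 0.7730 = 6.374e-6 mol.

6.4e-6 einstein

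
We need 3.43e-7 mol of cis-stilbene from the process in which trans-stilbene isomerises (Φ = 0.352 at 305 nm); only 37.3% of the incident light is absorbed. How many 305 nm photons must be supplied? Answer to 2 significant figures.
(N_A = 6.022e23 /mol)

Photons that must be absorbed: 3.43e-7 / 0.352 = 9.744e-7 mol.
Incident photons needed: 9.744e-7 / 0.373 = 2.612e-6 mol.
Photon count: 2.612e-6 × 6.022e23 = 1.6e18.

1.6e18 photons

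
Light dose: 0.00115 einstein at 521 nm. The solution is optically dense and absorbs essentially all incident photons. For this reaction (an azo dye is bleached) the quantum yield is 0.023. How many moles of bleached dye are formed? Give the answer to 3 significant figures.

2.65e-5 mol

Product: Φ × n_abs = 0.023 × 0.00115 = 2.645e-5 mol.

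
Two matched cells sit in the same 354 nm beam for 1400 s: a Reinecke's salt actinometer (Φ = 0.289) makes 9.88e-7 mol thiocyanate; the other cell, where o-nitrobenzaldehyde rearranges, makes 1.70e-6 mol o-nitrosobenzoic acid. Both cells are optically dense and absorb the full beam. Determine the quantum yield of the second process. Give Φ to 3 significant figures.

Φ = 0.497

Photons absorbed by the actinometer: 9.88e-7 / 0.289 = 3.419e-6 mol.
Φ(unknown) = 1.70e-6 / 3.419e-6 = 0.497.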